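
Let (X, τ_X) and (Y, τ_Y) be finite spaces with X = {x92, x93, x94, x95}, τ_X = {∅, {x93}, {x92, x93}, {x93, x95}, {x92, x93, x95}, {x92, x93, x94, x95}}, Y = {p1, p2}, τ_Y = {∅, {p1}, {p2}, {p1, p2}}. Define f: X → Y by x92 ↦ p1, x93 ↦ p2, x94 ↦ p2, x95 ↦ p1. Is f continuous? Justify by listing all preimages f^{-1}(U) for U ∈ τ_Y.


f is NOT continuous.

Compute f^{-1}(U) for each U ∈ τ_Y:
  U = ∅: f^{-1}(U) = ∅ ∈ τ_X ✓.
  U = {p1}: f^{-1}(U) = {x92, x95} ∉ τ_X ✗.
  U = {p2}: f^{-1}(U) = {x93, x94} ∉ τ_X ✗.
  U = {p1, p2}: f^{-1}(U) = {x92, x93, x94, x95} ∈ τ_X ✓.
Found U = {p1} with f^{-1}(U) = {x92, x95} not in τ_X. Therefore f is NOT continuous.


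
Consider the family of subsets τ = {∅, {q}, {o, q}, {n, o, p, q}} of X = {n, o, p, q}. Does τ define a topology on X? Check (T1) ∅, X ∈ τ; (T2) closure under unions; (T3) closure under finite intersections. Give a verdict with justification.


τ IS a topology on X.

Axiom (T1): ∅ ∈ τ? Yes; X ∈ τ? Yes.
Axiom (T2/T3): check pairwise unions and intersections of members of τ.
All pairwise intersections and unions checked — each lies in τ. Therefore τ satisfies (T1), (T2), (T3): it IS a topology on X.


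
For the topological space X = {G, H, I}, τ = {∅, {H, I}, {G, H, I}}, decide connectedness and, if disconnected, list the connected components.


(X, τ) is connected.

Find clopen sets (U ∈ τ with X ∖ U ∈ τ):
  U = ∅, X ∖ U = {G, H, I} — both open, so U is clopen.
  U = {G, H, I}, X ∖ U = ∅ — both open, so U is clopen.
Only trivial clopens (∅ and X) exist, so (X, τ) is connected.
Compute connected components by grouping points that agree on all clopens:
  component: {G, H, I}


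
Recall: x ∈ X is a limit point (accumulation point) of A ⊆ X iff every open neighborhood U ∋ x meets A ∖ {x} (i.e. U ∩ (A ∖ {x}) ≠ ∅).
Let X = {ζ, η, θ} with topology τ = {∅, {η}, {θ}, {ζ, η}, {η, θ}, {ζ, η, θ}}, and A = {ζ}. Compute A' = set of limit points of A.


A' = ∅

For each x ∈ X, list the open sets U ∈ τ with x ∈ U, then check whether U ∩ (A ∖ {x}) ≠ ∅ for every such U.
  x = ζ: open {ζ, η} ∋ x has {ζ, η} ∩ (A ∖ {ζ}) = ∅, so x is NOT a limit point.
  x = η: open {η} ∋ x has {η} ∩ (A ∖ {η}) = ∅, so x is NOT a limit point.
  x = θ: open {θ} ∋ x has {θ} ∩ (A ∖ {θ}) = ∅, so x is NOT a limit point.
Collecting: A' = ∅.


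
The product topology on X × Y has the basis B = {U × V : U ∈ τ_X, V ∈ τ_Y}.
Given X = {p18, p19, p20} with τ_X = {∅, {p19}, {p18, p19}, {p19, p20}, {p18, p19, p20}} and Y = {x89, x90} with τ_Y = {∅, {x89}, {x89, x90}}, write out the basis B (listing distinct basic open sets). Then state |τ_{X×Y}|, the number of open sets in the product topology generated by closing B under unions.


Basis B = {∅ × ∅, {p19} × {x89}, {p18, p19} × {x89}, {p19} × {x89, x90}, {p19, p20} × {x89}, {p18, p19, p20} × {x89}, {p18, p19} × {x89, x90}, {p19, p20} × {x89, x90}, {p18, p19, p20} × {x89, x90}}; |τ_{X×Y}| = 14.

Enumerate products U × V with U ∈ τ_X, V ∈ τ_Y (deduplicated):
  ∅ × ∅ = {} (∅)
  {p19} × {x89} = {(p19,x89)}
  {p18, p19} × {x89} = {(p18,x89), (p19,x89)}
  {p19} × {x89, x90} = {(p19,x89), (p19,x90)}
  {p19, p20} × {x89} = {(p19,x89), (p20,x89)}
  {p18, p19, p20} × {x89} = {(p18,x89), (p19,x89), (p20,x89)}
  {p18, p19} × {x89, x90} = {(p18,x89), (p18,x90), (p19,x89), (p19,x90)}
  {p19, p20} × {x89, x90} = {(p19,x89), (p19,x90), (p20,x89), (p20,x90)}
  {p18, p19, p20} × {x89, x90} = {(p18,x89), (p18,x90), (p19,x89), (p19,x90), (p20,x89), (p20,x90)}
These 9 distinct sets form the basis B.
Close under arbitrary unions to get τ_{X×Y}; counting gives |τ_{X×Y}| = 14.


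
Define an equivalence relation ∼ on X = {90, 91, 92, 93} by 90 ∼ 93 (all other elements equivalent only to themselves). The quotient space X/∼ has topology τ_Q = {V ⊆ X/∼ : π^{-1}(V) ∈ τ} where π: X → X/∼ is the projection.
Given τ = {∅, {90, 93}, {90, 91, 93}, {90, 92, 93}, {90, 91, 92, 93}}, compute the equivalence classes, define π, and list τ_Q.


X/∼ = {[90=93], [91], [92]}; |τ_Q| = 5.

Equivalence classes: [90=93], [91], [92].
Quotient map π: X → X/∼ sends 90 ↦ [90=93], 91 ↦ [91], 92 ↦ [92], 93 ↦ [90=93].
For each subset V ⊆ X/∼, compute π^{-1}(V) ⊆ X and check whether π^{-1}(V) ∈ τ. V is open in τ_Q iff π^{-1}(V) ∈ τ.
  V = {}: π^{-1}(V) = ∅ ∈ τ ✓.
  V = {[90=93]}: π^{-1}(V) = {90, 93} ∈ τ ✓.
  V = {[91]}: π^{-1}(V) = {91} ∉ τ ✗.
  V = {[90=93], [91]}: π^{-1}(V) = {90, 91, 93} ∈ τ ✓.
  V = {[92]}: π^{-1}(V) = {92} ∉ τ ✗.
  V = {[90=93], [92]}: π^{-1}(V) = {90, 92, 93} ∈ τ ✓.
  V = {[91], [92]}: π^{-1}(V) = {91, 92} ∉ τ ✗.
  V = {[90=93], [91], [92]}: π^{-1}(V) = {90, 91, 92, 93} ∈ τ ✓.
Open sets in the quotient: τ_Q = {{}, {[90=93]}, {[90=93], [91]}, {[90=93], [92]}, {[90=93], [91], [92]}} (5 elements).


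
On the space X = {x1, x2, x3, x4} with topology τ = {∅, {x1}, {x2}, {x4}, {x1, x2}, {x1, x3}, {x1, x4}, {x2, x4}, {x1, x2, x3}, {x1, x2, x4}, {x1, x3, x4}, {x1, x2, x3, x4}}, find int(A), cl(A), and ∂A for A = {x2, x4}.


int(A) = {x2, x4}, cl(A) = {x2, x4}, ∂A = ∅.

Closed sets in (X, τ) are complements of opens:
  closed(X, τ) = {∅, {x2}, {x3}, {x4}, {x1, x3}, {x2, x3}, {x2, x4}, {x3, x4}, {x1, x2, x3}, {x1, x3, x4}, {x2, x3, x4}, {x1, x2, x3, x4}}.
int(A) = ⋃ {U ∈ τ : U ⊆ A}. Opens contained in A: ∅, {x2}, {x4}, {x2, x4}.
Taking the union of these: int(A) = {x2, x4}.
cl(A) = ⋂ {C closed : A ⊆ C}. Closed sets containing A: {x2, x4}, {x2, x3, x4}, {x1, x2, x3, x4}.
Intersecting these: cl(A) = {x2, x4}.
∂A = cl(A) ∖ int(A) = {x2, x4} ∖ {x2, x4} = ∅.


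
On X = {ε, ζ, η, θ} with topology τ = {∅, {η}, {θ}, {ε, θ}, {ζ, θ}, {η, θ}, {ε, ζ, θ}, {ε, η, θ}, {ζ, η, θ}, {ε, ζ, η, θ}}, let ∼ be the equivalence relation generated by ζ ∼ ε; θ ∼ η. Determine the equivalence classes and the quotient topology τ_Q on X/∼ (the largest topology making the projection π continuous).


X/∼ = {[ε=ζ], [η=θ]}; |τ_Q| = 3.

Equivalence classes: [ε=ζ], [η=θ].
Quotient map π: X → X/∼ sends ε ↦ [ε=ζ], ζ ↦ [ε=ζ], η ↦ [η=θ], θ ↦ [η=θ].
For each subset V ⊆ X/∼, compute π^{-1}(V) ⊆ X and check whether π^{-1}(V) ∈ τ. V is open in τ_Q iff π^{-1}(V) ∈ τ.
  V = {}: π^{-1}(V) = ∅ ∈ τ ✓.
  V = {[ε=ζ]}: π^{-1}(V) = {ε, ζ} ∉ τ ✗.
  V = {[η=θ]}: π^{-1}(V) = {η, θ} ∈ τ ✓.
  V = {[ε=ζ], [η=θ]}: π^{-1}(V) = {ε, ζ, η, θ} ∈ τ ✓.
Open sets in the quotient: τ_Q = {{}, {[η=θ]}, {[ε=ζ], [η=θ]}} (3 elements).


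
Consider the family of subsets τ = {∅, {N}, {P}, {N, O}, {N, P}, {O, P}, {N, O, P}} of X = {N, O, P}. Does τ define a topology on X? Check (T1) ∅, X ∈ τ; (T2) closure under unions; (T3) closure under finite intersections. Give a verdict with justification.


τ is NOT a topology on X.

Axiom (T1): ∅ ∈ τ? Yes; X ∈ τ? Yes.
Axiom (T2/T3): check pairwise unions and intersections of members of τ.
Counterexample for (T3): {N, O} ∩ {O, P} = {O} ∉ τ. Therefore τ is NOT a topology.


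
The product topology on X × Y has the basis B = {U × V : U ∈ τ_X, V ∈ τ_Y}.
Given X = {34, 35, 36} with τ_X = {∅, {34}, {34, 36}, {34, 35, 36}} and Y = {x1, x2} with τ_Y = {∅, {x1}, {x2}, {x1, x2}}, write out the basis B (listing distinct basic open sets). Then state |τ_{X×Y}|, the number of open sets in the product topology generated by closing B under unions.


Basis B = {∅ × ∅, {34} × {x1}, {34} × {x2}, {34} × {x1, x2}, {34, 36} × {x1}, {34, 36} × {x2}, {34, 35, 36} × {x1}, {34, 35, 36} × {x2}, {34, 36} × {x1, x2}, {34, 35, 36} × {x1, x2}}; |τ_{X×Y}| = 16.

Enumerate products U × V with U ∈ τ_X, V ∈ τ_Y (deduplicated):
  ∅ × ∅ = {} (∅)
  {34} × {x1} = {(34,x1)}
  {34} × {x2} = {(34,x2)}
  {34} × {x1, x2} = {(34,x1), (34,x2)}
  {34, 36} × {x1} = {(34,x1), (36,x1)}
  {34, 36} × {x2} = {(34,x2), (36,x2)}
  {34, 35, 36} × {x1} = {(34,x1), (35,x1), (36,x1)}
  {34, 35, 36} × {x2} = {(34,x2), (35,x2), (36,x2)}
  {34, 36} × {x1, x2} = {(34,x1), (34,x2), (36,x1), (36,x2)}
  {34, 35, 36} × {x1, x2} = {(34,x1), (34,x2), (35,x1), (35,x2), (36,x1), (36,x2)}
These 10 distinct sets form the basis B.
Close under arbitrary unions to get τ_{X×Y}; counting gives |τ_{X×Y}| = 16.


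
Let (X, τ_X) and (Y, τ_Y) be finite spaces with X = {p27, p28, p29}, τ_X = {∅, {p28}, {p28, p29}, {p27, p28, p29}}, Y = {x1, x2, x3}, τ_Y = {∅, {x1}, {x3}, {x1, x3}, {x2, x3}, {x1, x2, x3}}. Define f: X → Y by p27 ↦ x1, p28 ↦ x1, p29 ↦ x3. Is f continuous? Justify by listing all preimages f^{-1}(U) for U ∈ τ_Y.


f is NOT continuous.

Compute f^{-1}(U) for each U ∈ τ_Y:
  U = ∅: f^{-1}(U) = ∅ ∈ τ_X ✓.
  U = {x1}: f^{-1}(U) = {p27, p28} ∉ τ_X ✗.
  U = {x3}: f^{-1}(U) = {p29} ∉ τ_X ✗.
  U = {x1, x3}: f^{-1}(U) = {p27, p28, p29} ∈ τ_X ✓.
  U = {x2, x3}: f^{-1}(U) = {p29} ∉ τ_X ✗.
  U = {x1, x2, x3}: f^{-1}(U) = {p27, p28, p29} ∈ τ_X ✓.
Found U = {x1} with f^{-1}(U) = {p27, p28} not in τ_X. Therefore f is NOT continuous.


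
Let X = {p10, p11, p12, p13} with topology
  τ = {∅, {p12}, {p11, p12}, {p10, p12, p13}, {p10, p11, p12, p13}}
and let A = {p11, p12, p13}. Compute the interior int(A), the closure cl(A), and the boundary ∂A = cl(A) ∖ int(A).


int(A) = {p11, p12}, cl(A) = {p10, p11, p12, p13}, ∂A = {p10, p13}.

Closed sets in (X, τ) are complements of opens:
  closed(X, τ) = {∅, {p11}, {p10, p13}, {p10, p11, p13}, {p10, p11, p12, p13}}.
int(A) = ⋃ {U ∈ τ : U ⊆ A}. Opens contained in A: ∅, {p12}, {p11, p12}.
Taking the union of these: int(A) = {p11, p12}.
cl(A) = ⋂ {C closed : A ⊆ C}. Closed sets containing A: {p10, p11, p12, p13}.
Intersecting these: cl(A) = {p10, p11, p12, p13}.
∂A = cl(A) ∖ int(A) = {p10, p11, p12, p13} ∖ {p11, p12} = {p10, p13}.


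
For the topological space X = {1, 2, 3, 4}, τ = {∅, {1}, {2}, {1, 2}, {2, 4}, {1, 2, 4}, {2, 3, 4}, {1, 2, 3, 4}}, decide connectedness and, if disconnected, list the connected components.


(X, τ) is disconnected; components = [{1}, {2, 3, 4}].

Find clopen sets (U ∈ τ with X ∖ U ∈ τ):
  U = ∅, X ∖ U = {1, 2, 3, 4} — both open, so U is clopen.
  U = {1}, X ∖ U = {2, 3, 4} — both open, so U is clopen.
  U = {2, 3, 4}, X ∖ U = {1} — both open, so U is clopen.
  U = {1, 2, 3, 4}, X ∖ U = ∅ — both open, so U is clopen.
Nontrivial clopen(s) exist: e.g. {2, 3, 4}. So (X, τ) is disconnected.
Compute connected components by grouping points that agree on all clopens:
  component: {1}
  component: {2, 3, 4}


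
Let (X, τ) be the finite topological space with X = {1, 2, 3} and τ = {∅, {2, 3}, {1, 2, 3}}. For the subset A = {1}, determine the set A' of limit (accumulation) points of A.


A' = ∅

For each x ∈ X, list the open sets U ∈ τ with x ∈ U, then check whether U ∩ (A ∖ {x}) ≠ ∅ for every such U.
  x = 1: open {1, 2, 3} ∋ x has {1, 2, 3} ∩ (A ∖ {1}) = ∅, so x is NOT a limit point.
  x = 2: open {2, 3} ∋ x has {2, 3} ∩ (A ∖ {2}) = ∅, so x is NOT a limit point.
  x = 3: open {2, 3} ∋ x has {2, 3} ∩ (A ∖ {3}) = ∅, so x is NOT a limit point.
Collecting: A' = ∅.


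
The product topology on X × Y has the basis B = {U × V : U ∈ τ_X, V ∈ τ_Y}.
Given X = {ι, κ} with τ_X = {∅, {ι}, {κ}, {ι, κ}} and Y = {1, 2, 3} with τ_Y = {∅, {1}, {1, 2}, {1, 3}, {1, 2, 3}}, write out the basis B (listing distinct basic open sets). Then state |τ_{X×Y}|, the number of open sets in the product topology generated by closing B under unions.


Basis B = {∅ × ∅, {ι} × {1}, {κ} × {1}, {ι} × {1, 2}, {ι} × {1, 3}, {ι, κ} × {1}, {κ} × {1, 2}, {κ} × {1, 3}, {ι} × {1, 2, 3}, {κ} × {1, 2, 3}, {ι, κ} × {1, 2}, {ι, κ} × {1, 3}, {ι, κ} × {1, 2, 3}}; |τ_{X×Y}| = 25.

Enumerate products U × V with U ∈ τ_X, V ∈ τ_Y (deduplicated):
  ∅ × ∅ = {} (∅)
  {ι} × {1} = {(ι,1)}
  {κ} × {1} = {(κ,1)}
  {ι} × {1, 2} = {(ι,1), (ι,2)}
  {ι} × {1, 3} = {(ι,1), (ι,3)}
  {ι, κ} × {1} = {(ι,1), (κ,1)}
  {κ} × {1, 2} = {(κ,1), (κ,2)}
  {κ} × {1, 3} = {(κ,1), (κ,3)}
  {ι} × {1, 2, 3} = {(ι,1), (ι,2), (ι,3)}
  {κ} × {1, 2, 3} = {(κ,1), (κ,2), (κ,3)}
  {ι, κ} × {1, 2} = {(ι,1), (ι,2), (κ,1), (κ,2)}
  {ι, κ} × {1, 3} = {(ι,1), (ι,3), (κ,1), (κ,3)}
  {ι, κ} × {1, 2, 3} = {(ι,1), (ι,2), (ι,3), (κ,1), (κ,2), (κ,3)}
These 13 distinct sets form the basis B.
Close under arbitrary unions to get τ_{X×Y}; counting gives |τ_{X×Y}| = 25.


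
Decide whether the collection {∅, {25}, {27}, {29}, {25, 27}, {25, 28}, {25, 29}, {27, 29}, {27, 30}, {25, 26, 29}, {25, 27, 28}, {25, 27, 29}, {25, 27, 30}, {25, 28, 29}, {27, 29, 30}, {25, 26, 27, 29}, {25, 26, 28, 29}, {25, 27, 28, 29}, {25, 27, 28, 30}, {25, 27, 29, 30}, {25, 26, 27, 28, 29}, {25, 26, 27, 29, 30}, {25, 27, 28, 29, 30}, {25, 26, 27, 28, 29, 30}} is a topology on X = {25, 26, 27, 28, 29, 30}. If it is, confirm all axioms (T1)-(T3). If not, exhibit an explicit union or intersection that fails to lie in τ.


τ IS a topology on X.

Axiom (T1): ∅ ∈ τ? Yes; X ∈ τ? Yes.
Axiom (T2/T3): check pairwise unions and intersections of members of τ.
All pairwise intersections and unions checked — each lies in τ. Therefore τ satisfies (T1), (T2), (T3): it IS a topology on X.


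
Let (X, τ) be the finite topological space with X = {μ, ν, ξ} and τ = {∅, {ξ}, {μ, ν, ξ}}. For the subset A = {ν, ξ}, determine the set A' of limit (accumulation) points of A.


A' = {μ, ν}

For each x ∈ X, list the open sets U ∈ τ with x ∈ U, then check whether U ∩ (A ∖ {x}) ≠ ∅ for every such U.
  x = μ: opens ∋ x are {μ, ν, ξ}; each meets A ∖ {μ}, so x IS a limit point.
  x = ν: opens ∋ x are {μ, ν, ξ}; each meets A ∖ {ν}, so x IS a limit point.
  x = ξ: open {ξ} ∋ x has {ξ} ∩ (A ∖ {ξ}) = ∅, so x is NOT a limit point.
Collecting: A' = {μ, ν}.


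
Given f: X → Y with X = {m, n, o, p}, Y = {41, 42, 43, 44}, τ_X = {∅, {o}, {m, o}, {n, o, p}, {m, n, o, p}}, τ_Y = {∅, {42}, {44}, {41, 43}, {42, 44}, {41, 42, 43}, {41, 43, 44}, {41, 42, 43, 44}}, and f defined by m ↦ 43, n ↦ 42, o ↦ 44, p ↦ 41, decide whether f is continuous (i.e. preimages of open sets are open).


f is NOT continuous.

Compute f^{-1}(U) for each U ∈ τ_Y:
  U = ∅: f^{-1}(U) = ∅ ∈ τ_X ✓.
  U = {42}: f^{-1}(U) = {n} ∉ τ_X ✗.
  U = {44}: f^{-1}(U) = {o} ∈ τ_X ✓.
  U = {41, 43}: f^{-1}(U) = {m, p} ∉ τ_X ✗.
  U = {42, 44}: f^{-1}(U) = {n, o} ∉ τ_X ✗.
  U = {41, 42, 43}: f^{-1}(U) = {m, n, p} ∉ τ_X ✗.
  U = {41, 43, 44}: f^{-1}(U) = {m, o, p} ∉ τ_X ✗.
  U = {41, 42, 43, 44}: f^{-1}(U) = {m, n, o, p} ∈ τ_X ✓.
Found U = {42} with f^{-1}(U) = {n} not in τ_X. Therefore f is NOT continuous.


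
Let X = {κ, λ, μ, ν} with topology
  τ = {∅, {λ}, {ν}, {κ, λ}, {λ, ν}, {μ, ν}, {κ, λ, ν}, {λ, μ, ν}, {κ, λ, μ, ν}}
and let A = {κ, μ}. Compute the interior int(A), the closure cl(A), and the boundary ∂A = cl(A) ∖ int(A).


int(A) = ∅, cl(A) = {κ, μ}, ∂A = {κ, μ}.

Closed sets in (X, τ) are complements of opens:
  closed(X, τ) = {∅, {κ}, {μ}, {κ, λ}, {κ, μ}, {μ, ν}, {κ, λ, μ}, {κ, μ, ν}, {κ, λ, μ, ν}}.
int(A) = ⋃ {U ∈ τ : U ⊆ A}. Opens contained in A: ∅.
Taking the union of these: int(A) = ∅.
cl(A) = ⋂ {C closed : A ⊆ C}. Closed sets containing A: {κ, μ}, {κ, λ, μ}, {κ, μ, ν}, {κ, λ, μ, ν}.
Intersecting these: cl(A) = {κ, μ}.
∂A = cl(A) ∖ int(A) = {κ, μ} ∖ ∅ = {κ, μ}.


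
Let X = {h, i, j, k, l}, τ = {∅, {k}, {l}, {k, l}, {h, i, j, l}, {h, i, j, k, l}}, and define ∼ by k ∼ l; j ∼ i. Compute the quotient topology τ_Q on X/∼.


X/∼ = {[h], [i=j], [k=l]}; |τ_Q| = 3.

Equivalence classes: [h], [i=j], [k=l].
Quotient map π: X → X/∼ sends h ↦ [h], i ↦ [i=j], j ↦ [i=j], k ↦ [k=l], l ↦ [k=l].
For each subset V ⊆ X/∼, compute π^{-1}(V) ⊆ X and check whether π^{-1}(V) ∈ τ. V is open in τ_Q iff π^{-1}(V) ∈ τ.
  V = {}: π^{-1}(V) = ∅ ∈ τ ✓.
  V = {[h]}: π^{-1}(V) = {h} ∉ τ ✗.
  V = {[i=j]}: π^{-1}(V) = {i, j} ∉ τ ✗.
  V = {[h], [i=j]}: π^{-1}(V) = {h, i, j} ∉ τ ✗.
  V = {[k=l]}: π^{-1}(V) = {k, l} ∈ τ ✓.
  V = {[h], [k=l]}: π^{-1}(V) = {h, k, l} ∉ τ ✗.
  V = {[i=j], [k=l]}: π^{-1}(V) = {i, j, k, l} ∉ τ ✗.
  V = {[h], [i=j], [k=l]}: π^{-1}(V) = {h, i, j, k, l} ∈ τ ✓.
Open sets in the quotient: τ_Q = {{}, {[k=l]}, {[h], [i=j], [k=l]}} (3 elements).


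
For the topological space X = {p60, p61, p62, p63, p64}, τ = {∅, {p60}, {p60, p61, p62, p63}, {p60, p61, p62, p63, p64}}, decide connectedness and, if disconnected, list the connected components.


(X, τ) is connected.

Find clopen sets (U ∈ τ with X ∖ U ∈ τ):
  U = ∅, X ∖ U = {p60, p61, p62, p63, p64} — both open, so U is clopen.
  U = {p60, p61, p62, p63, p64}, X ∖ U = ∅ — both open, so U is clopen.
Only trivial clopens (∅ and X) exist, so (X, τ) is connected.
Compute connected components by grouping points that agree on all clopens:
  component: {p60, p61, p62, p63, p64}


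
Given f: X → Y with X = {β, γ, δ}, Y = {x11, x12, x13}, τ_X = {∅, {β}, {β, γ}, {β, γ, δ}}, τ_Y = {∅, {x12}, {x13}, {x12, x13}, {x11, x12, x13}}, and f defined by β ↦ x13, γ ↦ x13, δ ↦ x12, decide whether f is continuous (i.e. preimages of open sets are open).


f is NOT continuous.

Compute f^{-1}(U) for each U ∈ τ_Y:
  U = ∅: f^{-1}(U) = ∅ ∈ τ_X ✓.
  U = {x12}: f^{-1}(U) = {δ} ∉ τ_X ✗.
  U = {x13}: f^{-1}(U) = {β, γ} ∈ τ_X ✓.
  U = {x12, x13}: f^{-1}(U) = {β, γ, δ} ∈ τ_X ✓.
  U = {x11, x12, x13}: f^{-1}(U) = {β, γ, δ} ∈ τ_X ✓.
Found U = {x12} with f^{-1}(U) = {δ} not in τ_X. Therefore f is NOT continuous.


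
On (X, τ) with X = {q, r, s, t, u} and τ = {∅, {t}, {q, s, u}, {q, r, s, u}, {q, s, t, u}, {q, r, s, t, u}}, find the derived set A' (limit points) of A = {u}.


A' = {q, r, s}

For each x ∈ X, list the open sets U ∈ τ with x ∈ U, then check whether U ∩ (A ∖ {x}) ≠ ∅ for every such U.
  x = q: opens ∋ x are {q, s, u}, {q, r, s, u}, {q, s, t, u}, {q, r, s, t, u}; each meets A ∖ {q}, so x IS a limit point.
  x = r: opens ∋ x are {q, r, s, u}, {q, r, s, t, u}; each meets A ∖ {r}, so x IS a limit point.
  x = s: opens ∋ x are {q, s, u}, {q, r, s, u}, {q, s, t, u}, {q, r, s, t, u}; each meets A ∖ {s}, so x IS a limit point.
  x = t: open {t} ∋ x has {t} ∩ (A ∖ {t}) = ∅, so x is NOT a limit point.
  x = u: open {q, s, u} ∋ x has {q, s, u} ∩ (A ∖ {u}) = ∅, so x is NOT a limit point.
Collecting: A' = {q, r, s}.


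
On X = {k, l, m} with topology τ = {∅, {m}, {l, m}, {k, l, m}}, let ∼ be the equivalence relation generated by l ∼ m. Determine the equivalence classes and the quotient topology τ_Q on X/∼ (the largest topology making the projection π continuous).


X/∼ = {[k], [l=m]}; |τ_Q| = 3.

Equivalence classes: [k], [l=m].
Quotient map π: X → X/∼ sends k ↦ [k], l ↦ [l=m], m ↦ [l=m].
For each subset V ⊆ X/∼, compute π^{-1}(V) ⊆ X and check whether π^{-1}(V) ∈ τ. V is open in τ_Q iff π^{-1}(V) ∈ τ.
  V = {}: π^{-1}(V) = ∅ ∈ τ ✓.
  V = {[k]}: π^{-1}(V) = {k} ∉ τ ✗.
  V = {[l=m]}: π^{-1}(V) = {l, m} ∈ τ ✓.
  V = {[k], [l=m]}: π^{-1}(V) = {k, l, m} ∈ τ ✓.
Open sets in the quotient: τ_Q = {{}, {[l=m]}, {[k], [l=m]}} (3 elements).


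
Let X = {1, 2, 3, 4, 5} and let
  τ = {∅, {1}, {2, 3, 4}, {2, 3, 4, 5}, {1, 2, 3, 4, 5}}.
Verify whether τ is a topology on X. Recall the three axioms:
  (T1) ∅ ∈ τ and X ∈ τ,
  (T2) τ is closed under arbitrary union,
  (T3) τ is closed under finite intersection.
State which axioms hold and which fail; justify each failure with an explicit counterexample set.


τ is NOT a topology on X.

Axiom (T1): ∅ ∈ τ? Yes; X ∈ τ? Yes.
Axiom (T2/T3): check pairwise unions and intersections of members of τ.
Counterexample for (T2): {1} ∪ {2, 3, 4} = {1, 2, 3, 4} ∉ τ. Therefore τ is NOT a topology.


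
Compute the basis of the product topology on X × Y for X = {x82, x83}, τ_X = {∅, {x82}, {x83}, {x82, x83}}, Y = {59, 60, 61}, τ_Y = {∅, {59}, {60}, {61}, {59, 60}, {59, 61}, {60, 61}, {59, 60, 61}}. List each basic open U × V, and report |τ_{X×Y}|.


Basis B = {∅ × ∅, {x82} × {59}, {x82} × {60}, {x82} × {61}, {x83} × {59}, {x83} × {60}, {x83} × {61}, {x82} × {59, 60}, {x82} × {59, 61}, {x82, x83} × {59}, {x82} × {60, 61}, {x82, x83} × {60}, {x82, x83} × {61}, {x83} × {59, 60}, {x83} × {59, 61}, {x83} × {60, 61}, {x82} × {59, 60, 61}, {x83} × {59, 60, 61}, {x82, x83} × {59, 60}, {x82, x83} × {59, 61}, {x82, x83} × {60, 61}, {x82, x83} × {59, 60, 61}}; |τ_{X×Y}| = 64.

Enumerate products U × V with U ∈ τ_X, V ∈ τ_Y (deduplicated):
  ∅ × ∅ = {} (∅)
  {x82} × {59} = {(x82,59)}
  {x82} × {60} = {(x82,60)}
  {x82} × {61} = {(x82,61)}
  {x83} × {59} = {(x83,59)}
  {x83} × {60} = {(x83,60)}
  {x83} × {61} = {(x83,61)}
  {x82} × {59, 60} = {(x82,59), (x82,60)}
  {x82} × {59, 61} = {(x82,59), (x82,61)}
  {x82, x83} × {59} = {(x82,59), (x83,59)}
  {x82} × {60, 61} = {(x82,60), (x82,61)}
  {x82, x83} × {60} = {(x82,60), (x83,60)}
  {x82, x83} × {61} = {(x82,61), (x83,61)}
  {x83} × {59, 60} = {(x83,59), (x83,60)}
  {x83} × {59, 61} = {(x83,59), (x83,61)}
  {x83} × {60, 61} = {(x83,60), (x83,61)}
  {x82} × {59, 60, 61} = {(x82,59), (x82,60), (x82,61)}
  {x83} × {59, 60, 61} = {(x83,59), (x83,60), (x83,61)}
  {x82, x83} × {59, 60} = {(x82,59), (x82,60), (x83,59), (x83,60)}
  {x82, x83} × {59, 61} = {(x82,59), (x82,61), (x83,59), (x83,61)}
  {x82, x83} × {60, 61} = {(x82,60), (x82,61), (x83,60), (x83,61)}
  {x82, x83} × {59, 60, 61} = {(x82,59), (x82,60), (x82,61), (x83,59), (x83,60), (x83,61)}
These 22 distinct sets form the basis B.
Close under arbitrary unions to get τ_{X×Y}; counting gives |τ_{X×Y}| = 64.


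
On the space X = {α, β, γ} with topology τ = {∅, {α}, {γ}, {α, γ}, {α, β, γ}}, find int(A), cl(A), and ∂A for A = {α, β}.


int(A) = {α}, cl(A) = {α, β}, ∂A = {β}.

Closed sets in (X, τ) are complements of opens:
  closed(X, τ) = {∅, {β}, {α, β}, {β, γ}, {α, β, γ}}.
int(A) = ⋃ {U ∈ τ : U ⊆ A}. Opens contained in A: ∅, {α}.
Taking the union of these: int(A) = {α}.
cl(A) = ⋂ {C closed : A ⊆ C}. Closed sets containing A: {α, β}, {α, β, γ}.
Intersecting these: cl(A) = {α, β}.
∂A = cl(A) ∖ int(A) = {α, β} ∖ {α} = {β}.


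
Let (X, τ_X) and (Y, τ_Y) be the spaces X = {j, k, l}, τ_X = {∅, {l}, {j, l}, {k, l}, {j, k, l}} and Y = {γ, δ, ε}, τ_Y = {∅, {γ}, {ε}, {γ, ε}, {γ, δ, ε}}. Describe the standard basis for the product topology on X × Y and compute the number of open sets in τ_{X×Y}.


Basis B = {∅ × ∅, {l} × {γ}, {l} × {ε}, {j, l} × {γ}, {j, l} × {ε}, {k, l} × {γ}, {k, l} × {ε}, {l} × {γ, ε}, {j, k, l} × {γ}, {j, k, l} × {ε}, {l} × {γ, δ, ε}, {j, l} × {γ, ε}, {k, l} × {γ, ε}, {j, l} × {γ, δ, ε}, {j, k, l} × {γ, ε}, {k, l} × {γ, δ, ε}, {j, k, l} × {γ, δ, ε}}; |τ_{X×Y}| = 50.

Enumerate products U × V with U ∈ τ_X, V ∈ τ_Y (deduplicated):
  ∅ × ∅ = {} (∅)
  {l} × {γ} = {(l,γ)}
  {l} × {ε} = {(l,ε)}
  {j, l} × {γ} = {(j,γ), (l,γ)}
  {j, l} × {ε} = {(j,ε), (l,ε)}
  {k, l} × {γ} = {(k,γ), (l,γ)}
  {k, l} × {ε} = {(k,ε), (l,ε)}
  {l} × {γ, ε} = {(l,γ), (l,ε)}
  {j, k, l} × {γ} = {(j,γ), (k,γ), (l,γ)}
  {j, k, l} × {ε} = {(j,ε), (k,ε), (l,ε)}
  {l} × {γ, δ, ε} = {(l,γ), (l,δ), (l,ε)}
  {j, l} × {γ, ε} = {(j,γ), (j,ε), (l,γ), (l,ε)}
  {k, l} × {γ, ε} = {(k,γ), (k,ε), (l,γ), (l,ε)}
  {j, l} × {γ, δ, ε} = {(j,γ), (j,δ), (j,ε), (l,γ), (l,δ), (l,ε)}
  {j, k, l} × {γ, ε} = {(j,γ), (j,ε), (k,γ), (k,ε), (l,γ), (l,ε)}
  {k, l} × {γ, δ, ε} = {(k,γ), (k,δ), (k,ε), (l,γ), (l,δ), (l,ε)}
  {j, k, l} × {γ, δ, ε} = {(j,γ), (j,δ), (j,ε), (k,γ), (k,δ), (k,ε), (l,γ), (l,δ), (l,ε)}
These 17 distinct sets form the basis B.
Close under arbitrary unions to get τ_{X×Y}; counting gives |τ_{X×Y}| = 50.


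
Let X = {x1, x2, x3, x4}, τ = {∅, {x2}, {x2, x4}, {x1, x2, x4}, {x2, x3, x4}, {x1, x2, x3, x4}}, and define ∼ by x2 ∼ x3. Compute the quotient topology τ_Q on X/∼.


X/∼ = {[x1], [x2=x3], [x4]}; |τ_Q| = 3.

Equivalence classes: [x1], [x2=x3], [x4].
Quotient map π: X → X/∼ sends x1 ↦ [x1], x2 ↦ [x2=x3], x3 ↦ [x2=x3], x4 ↦ [x4].
For each subset V ⊆ X/∼, compute π^{-1}(V) ⊆ X and check whether π^{-1}(V) ∈ τ. V is open in τ_Q iff π^{-1}(V) ∈ τ.
  V = {}: π^{-1}(V) = ∅ ∈ τ ✓.
  V = {[x1]}: π^{-1}(V) = {x1} ∉ τ ✗.
  V = {[x2=x3]}: π^{-1}(V) = {x2, x3} ∉ τ ✗.
  V = {[x1], [x2=x3]}: π^{-1}(V) = {x1, x2, x3} ∉ τ ✗.
  V = {[x4]}: π^{-1}(V) = {x4} ∉ τ ✗.
  V = {[x1], [x4]}: π^{-1}(V) = {x1, x4} ∉ τ ✗.
  V = {[x2=x3], [x4]}: π^{-1}(V) = {x2, x3, x4} ∈ τ ✓.
  V = {[x1], [x2=x3], [x4]}: π^{-1}(V) = {x1, x2, x3, x4} ∈ τ ✓.
Open sets in the quotient: τ_Q = {{}, {[x2=x3], [x4]}, {[x1], [x2=x3], [x4]}} (3 elements).


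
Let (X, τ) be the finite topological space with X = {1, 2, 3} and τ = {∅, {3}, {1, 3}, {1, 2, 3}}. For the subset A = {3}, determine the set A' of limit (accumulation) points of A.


A' = {1, 2}

For each x ∈ X, list the open sets U ∈ τ with x ∈ U, then check whether U ∩ (A ∖ {x}) ≠ ∅ for every such U.
  x = 1: opens ∋ x are {1, 3}, {1, 2, 3}; each meets A ∖ {1}, so x IS a limit point.
  x = 2: opens ∋ x are {1, 2, 3}; each meets A ∖ {2}, so x IS a limit point.
  x = 3: open {3} ∋ x has {3} ∩ (A ∖ {3}) = ∅, so x is NOT a limit point.
Collecting: A' = {1, 2}.


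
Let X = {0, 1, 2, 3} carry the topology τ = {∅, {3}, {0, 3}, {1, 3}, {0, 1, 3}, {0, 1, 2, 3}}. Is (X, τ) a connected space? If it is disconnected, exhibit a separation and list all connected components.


(X, τ) is connected.

Find clopen sets (U ∈ τ with X ∖ U ∈ τ):
  U = ∅, X ∖ U = {0, 1, 2, 3} — both open, so U is clopen.
  U = {0, 1, 2, 3}, X ∖ U = ∅ — both open, so U is clopen.
Only trivial clopens (∅ and X) exist, so (X, τ) is connected.
Compute connected components by grouping points that agree on all clopens:
  component: {0, 1, 2, 3}


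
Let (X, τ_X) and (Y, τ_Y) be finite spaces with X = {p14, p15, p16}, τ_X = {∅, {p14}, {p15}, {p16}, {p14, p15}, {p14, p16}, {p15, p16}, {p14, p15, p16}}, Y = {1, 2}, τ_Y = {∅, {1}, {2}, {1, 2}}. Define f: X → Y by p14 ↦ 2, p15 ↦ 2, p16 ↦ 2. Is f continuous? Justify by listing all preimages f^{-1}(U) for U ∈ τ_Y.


f IS continuous.

Compute f^{-1}(U) for each U ∈ τ_Y:
  U = ∅: f^{-1}(U) = ∅ ∈ τ_X ✓.
  U = {1}: f^{-1}(U) = ∅ ∈ τ_X ✓.
  U = {2}: f^{-1}(U) = {p14, p15, p16} ∈ τ_X ✓.
  U = {1, 2}: f^{-1}(U) = {p14, p15, p16} ∈ τ_X ✓.
Every preimage lies in τ_X, so f IS continuous.


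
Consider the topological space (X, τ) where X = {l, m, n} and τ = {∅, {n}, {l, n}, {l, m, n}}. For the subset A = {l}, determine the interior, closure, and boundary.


int(A) = ∅, cl(A) = {l, m}, ∂A = {l, m}.

Closed sets in (X, τ) are complements of opens:
  closed(X, τ) = {∅, {m}, {l, m}, {l, m, n}}.
int(A) = ⋃ {U ∈ τ : U ⊆ A}. Opens contained in A: ∅.
Taking the union of these: int(A) = ∅.
cl(A) = ⋂ {C closed : A ⊆ C}. Closed sets containing A: {l, m}, {l, m, n}.
Intersecting these: cl(A) = {l, m}.
∂A = cl(A) ∖ int(A) = {l, m} ∖ ∅ = {l, m}.


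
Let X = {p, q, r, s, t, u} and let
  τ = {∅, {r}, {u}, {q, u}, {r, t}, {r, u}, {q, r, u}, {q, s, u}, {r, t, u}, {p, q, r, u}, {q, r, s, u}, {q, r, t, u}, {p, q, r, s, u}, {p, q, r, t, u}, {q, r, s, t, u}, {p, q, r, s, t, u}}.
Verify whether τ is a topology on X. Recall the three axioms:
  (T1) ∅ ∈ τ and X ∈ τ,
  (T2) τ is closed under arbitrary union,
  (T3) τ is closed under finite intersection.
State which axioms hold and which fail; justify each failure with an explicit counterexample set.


τ IS a topology on X.

Axiom (T1): ∅ ∈ τ? Yes; X ∈ τ? Yes.
Axiom (T2/T3): check pairwise unions and intersections of members of τ.
All pairwise intersections and unions checked — each lies in τ. Therefore τ satisfies (T1), (T2), (T3): it IS a topology on X.


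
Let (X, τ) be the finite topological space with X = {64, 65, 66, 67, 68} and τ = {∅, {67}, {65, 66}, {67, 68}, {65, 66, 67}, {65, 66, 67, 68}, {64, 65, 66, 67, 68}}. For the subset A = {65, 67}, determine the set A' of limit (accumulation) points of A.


A' = {64, 66, 68}

For each x ∈ X, list the open sets U ∈ τ with x ∈ U, then check whether U ∩ (A ∖ {x}) ≠ ∅ for every such U.
  x = 64: opens ∋ x are {64, 65, 66, 67, 68}; each meets A ∖ {64}, so x IS a limit point.
  x = 65: open {65, 66} ∋ x has {65, 66} ∩ (A ∖ {65}) = ∅, so x is NOT a limit point.
  x = 66: opens ∋ x are {65, 66}, {65, 66, 67}, {65, 66, 67, 68}, {64, 65, 66, 67, 68}; each meets A ∖ {66}, so x IS a limit point.
  x = 67: open {67} ∋ x has {67} ∩ (A ∖ {67}) = ∅, so x is NOT a limit point.
  x = 68: opens ∋ x are {67, 68}, {65, 66, 67, 68}, {64, 65, 66, 67, 68}; each meets A ∖ {68}, so x IS a limit point.
Collecting: A' = {64, 66, 68}.


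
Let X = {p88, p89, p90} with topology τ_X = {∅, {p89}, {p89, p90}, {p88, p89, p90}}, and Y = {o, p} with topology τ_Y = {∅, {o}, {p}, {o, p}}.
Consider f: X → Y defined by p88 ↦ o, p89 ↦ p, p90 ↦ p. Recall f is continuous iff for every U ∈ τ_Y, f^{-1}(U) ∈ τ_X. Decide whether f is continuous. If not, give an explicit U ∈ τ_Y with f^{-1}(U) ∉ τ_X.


f is NOT continuous.

Compute f^{-1}(U) for each U ∈ τ_Y:
  U = ∅: f^{-1}(U) = ∅ ∈ τ_X ✓.
  U = {o}: f^{-1}(U) = {p88} ∉ τ_X ✗.
  U = {p}: f^{-1}(U) = {p89, p90} ∈ τ_X ✓.
  U = {o, p}: f^{-1}(U) = {p88, p89, p90} ∈ τ_X ✓.
Found U = {o} with f^{-1}(U) = {p88} not in τ_X. Therefore f is NOT continuous.


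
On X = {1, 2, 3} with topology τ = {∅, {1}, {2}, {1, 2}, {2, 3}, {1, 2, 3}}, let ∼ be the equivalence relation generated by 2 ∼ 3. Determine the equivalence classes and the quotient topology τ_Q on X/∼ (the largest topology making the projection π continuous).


X/∼ = {[1], [2=3]}; |τ_Q| = 4.

Equivalence classes: [1], [2=3].
Quotient map π: X → X/∼ sends 1 ↦ [1], 2 ↦ [2=3], 3 ↦ [2=3].
For each subset V ⊆ X/∼, compute π^{-1}(V) ⊆ X and check whether π^{-1}(V) ∈ τ. V is open in τ_Q iff π^{-1}(V) ∈ τ.
  V = {}: π^{-1}(V) = ∅ ∈ τ ✓.
  V = {[1]}: π^{-1}(V) = {1} ∈ τ ✓.
  V = {[2=3]}: π^{-1}(V) = {2, 3} ∈ τ ✓.
  V = {[1], [2=3]}: π^{-1}(V) = {1, 2, 3} ∈ τ ✓.
Open sets in the quotient: τ_Q = {{}, {[1]}, {[2=3]}, {[1], [2=3]}} (4 elements).


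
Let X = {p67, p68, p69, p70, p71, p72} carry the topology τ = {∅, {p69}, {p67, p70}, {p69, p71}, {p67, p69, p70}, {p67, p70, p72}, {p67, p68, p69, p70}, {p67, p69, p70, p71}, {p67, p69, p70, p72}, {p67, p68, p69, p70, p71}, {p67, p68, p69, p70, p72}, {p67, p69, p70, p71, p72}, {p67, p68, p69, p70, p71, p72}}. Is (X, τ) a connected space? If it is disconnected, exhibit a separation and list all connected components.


(X, τ) is connected.

Find clopen sets (U ∈ τ with X ∖ U ∈ τ):
  U = ∅, X ∖ U = {p67, p68, p69, p70, p71, p72} — both open, so U is clopen.
  U = {p67, p68, p69, p70, p71, p72}, X ∖ U = ∅ — both open, so U is clopen.
Only trivial clopens (∅ and X) exist, so (X, τ) is connected.
Compute connected components by grouping points that agree on all clopens:
  component: {p67, p68, p69, p70, p71, p72}


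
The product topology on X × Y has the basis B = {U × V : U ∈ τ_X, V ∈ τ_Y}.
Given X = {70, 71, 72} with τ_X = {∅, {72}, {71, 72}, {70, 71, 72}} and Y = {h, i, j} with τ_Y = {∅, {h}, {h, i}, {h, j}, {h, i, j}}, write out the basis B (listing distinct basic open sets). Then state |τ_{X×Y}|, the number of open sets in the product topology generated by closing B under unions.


Basis B = {∅ × ∅, {72} × {h}, {71, 72} × {h}, {72} × {h, i}, {72} × {h, j}, {70, 71, 72} × {h}, {72} × {h, i, j}, {71, 72} × {h, i}, {71, 72} × {h, j}, {70, 71, 72} × {h, i}, {70, 71, 72} × {h, j}, {71, 72} × {h, i, j}, {70, 71, 72} × {h, i, j}}; |τ_{X×Y}| = 30.

Enumerate products U × V with U ∈ τ_X, V ∈ τ_Y (deduplicated):
  ∅ × ∅ = {} (∅)
  {72} × {h} = {(72,h)}
  {71, 72} × {h} = {(71,h), (72,h)}
  {72} × {h, i} = {(72,h), (72,i)}
  {72} × {h, j} = {(72,h), (72,j)}
  {70, 71, 72} × {h} = {(70,h), (71,h), (72,h)}
  {72} × {h, i, j} = {(72,h), (72,i), (72,j)}
  {71, 72} × {h, i} = {(71,h), (71,i), (72,h), (72,i)}
  {71, 72} × {h, j} = {(71,h), (71,j), (72,h), (72,j)}
  {70, 71, 72} × {h, i} = {(70,h), (70,i), (71,h), (71,i), (72,h), (72,i)}
  {70, 71, 72} × {h, j} = {(70,h), (70,j), (71,h), (71,j), (72,h), (72,j)}
  {71, 72} × {h, i, j} = {(71,h), (71,i), (71,j), (72,h), (72,i), (72,j)}
  {70, 71, 72} × {h, i, j} = {(70,h), (70,i), (70,j), (71,h), (71,i), (71,j), (72,h), (72,i), (72,j)}
These 13 distinct sets form the basis B.
Close under arbitrary unions to get τ_{X×Y}; counting gives |τ_{X×Y}| = 30.


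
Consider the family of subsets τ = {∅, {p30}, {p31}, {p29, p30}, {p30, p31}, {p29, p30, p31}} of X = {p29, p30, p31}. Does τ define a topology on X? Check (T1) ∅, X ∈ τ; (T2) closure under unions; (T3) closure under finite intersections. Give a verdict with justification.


τ IS a topology on X.

Axiom (T1): ∅ ∈ τ? Yes; X ∈ τ? Yes.
Axiom (T2/T3): check pairwise unions and intersections of members of τ.
All pairwise intersections and unions checked — each lies in τ. Therefore τ satisfies (T1), (T2), (T3): it IS a topology on X.


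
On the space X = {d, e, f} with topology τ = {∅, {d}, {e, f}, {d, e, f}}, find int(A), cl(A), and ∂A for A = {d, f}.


int(A) = {d}, cl(A) = {d, e, f}, ∂A = {e, f}.

Closed sets in (X, τ) are complements of opens:
  closed(X, τ) = {∅, {d}, {e, f}, {d, e, f}}.
int(A) = ⋃ {U ∈ τ : U ⊆ A}. Opens contained in A: ∅, {d}.
Taking the union of these: int(A) = {d}.
cl(A) = ⋂ {C closed : A ⊆ C}. Closed sets containing A: {d, e, f}.
Intersecting these: cl(A) = {d, e, f}.
∂A = cl(A) ∖ int(A) = {d, e, f} ∖ {d} = {e, f}.


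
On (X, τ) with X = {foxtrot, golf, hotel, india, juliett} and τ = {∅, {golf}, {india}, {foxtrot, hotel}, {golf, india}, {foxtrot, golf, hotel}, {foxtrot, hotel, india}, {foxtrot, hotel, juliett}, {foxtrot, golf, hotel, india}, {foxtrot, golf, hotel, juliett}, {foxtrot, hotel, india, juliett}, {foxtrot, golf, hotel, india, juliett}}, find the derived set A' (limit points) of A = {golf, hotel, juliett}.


A' = {foxtrot, juliett}

For each x ∈ X, list the open sets U ∈ τ with x ∈ U, then check whether U ∩ (A ∖ {x}) ≠ ∅ for every such U.
  x = foxtrot: opens ∋ x are {foxtrot, hotel}, {foxtrot, golf, hotel}, {foxtrot, hotel, india}, {foxtrot, hotel, juliett}, {foxtrot, golf, hotel, india}, {foxtrot, golf, hotel, juliett}, {foxtrot, hotel, india, juliett}, {foxtrot, golf, hotel, india, juliett}; each meets A ∖ {foxtrot}, so x IS a limit point.
  x = golf: open {golf} ∋ x has {golf} ∩ (A ∖ {golf}) = ∅, so x is NOT a limit point.
  x = hotel: open {foxtrot, hotel} ∋ x has {foxtrot, hotel} ∩ (A ∖ {hotel}) = ∅, so x is NOT a limit point.
  x = india: open {india} ∋ x has {india} ∩ (A ∖ {india}) = ∅, so x is NOT a limit point.
  x = juliett: opens ∋ x are {foxtrot, hotel, juliett}, {foxtrot, golf, hotel, juliett}, {foxtrot, hotel, india, juliett}, {foxtrot, golf, hotel, india, juliett}; each meets A ∖ {juliett}, so x IS a limit point.
Collecting: A' = {foxtrot, juliett}.


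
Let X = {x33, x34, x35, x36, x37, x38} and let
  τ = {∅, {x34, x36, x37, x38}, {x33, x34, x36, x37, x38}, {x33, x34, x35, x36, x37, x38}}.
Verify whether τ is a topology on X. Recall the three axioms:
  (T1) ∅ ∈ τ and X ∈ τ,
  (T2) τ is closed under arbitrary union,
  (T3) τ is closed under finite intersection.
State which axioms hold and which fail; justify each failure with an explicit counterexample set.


τ IS a topology on X.

Axiom (T1): ∅ ∈ τ? Yes; X ∈ τ? Yes.
Axiom (T2/T3): check pairwise unions and intersections of members of τ.
All pairwise intersections and unions checked — each lies in τ. Therefore τ satisfies (T1), (T2), (T3): it IS a topology on X.


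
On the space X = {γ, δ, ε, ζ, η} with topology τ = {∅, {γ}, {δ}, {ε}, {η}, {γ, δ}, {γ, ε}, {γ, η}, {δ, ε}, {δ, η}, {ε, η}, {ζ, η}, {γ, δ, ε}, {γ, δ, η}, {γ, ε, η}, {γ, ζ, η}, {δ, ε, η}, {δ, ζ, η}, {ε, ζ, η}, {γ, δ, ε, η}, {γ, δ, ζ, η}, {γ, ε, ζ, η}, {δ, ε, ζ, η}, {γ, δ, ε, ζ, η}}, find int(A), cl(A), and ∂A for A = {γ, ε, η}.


int(A) = {γ, ε, η}, cl(A) = {γ, ε, ζ, η}, ∂A = {ζ}.

Closed sets in (X, τ) are complements of opens:
  closed(X, τ) = {∅, {γ}, {δ}, {ε}, {ζ}, {γ, δ}, {γ, ε}, {γ, ζ}, {δ, ε}, {δ, ζ}, {ε, ζ}, {ζ, η}, {γ, δ, ε}, {γ, δ, ζ}, {γ, ε, ζ}, {γ, ζ, η}, {δ, ε, ζ}, {δ, ζ, η}, {ε, ζ, η}, {γ, δ, ε, ζ}, {γ, δ, ζ, η}, {γ, ε, ζ, η}, {δ, ε, ζ, η}, {γ, δ, ε, ζ, η}}.
int(A) = ⋃ {U ∈ τ : U ⊆ A}. Opens contained in A: ∅, {γ}, {ε}, {η}, {γ, ε}, {γ, η}, {ε, η}, {γ, ε, η}.
Taking the union of these: int(A) = {γ, ε, η}.
cl(A) = ⋂ {C closed : A ⊆ C}. Closed sets containing A: {γ, ε, ζ, η}, {γ, δ, ε, ζ, η}.
Intersecting these: cl(A) = {γ, ε, ζ, η}.
∂A = cl(A) ∖ int(A) = {γ, ε, ζ, η} ∖ {γ, ε, η} = {ζ}.


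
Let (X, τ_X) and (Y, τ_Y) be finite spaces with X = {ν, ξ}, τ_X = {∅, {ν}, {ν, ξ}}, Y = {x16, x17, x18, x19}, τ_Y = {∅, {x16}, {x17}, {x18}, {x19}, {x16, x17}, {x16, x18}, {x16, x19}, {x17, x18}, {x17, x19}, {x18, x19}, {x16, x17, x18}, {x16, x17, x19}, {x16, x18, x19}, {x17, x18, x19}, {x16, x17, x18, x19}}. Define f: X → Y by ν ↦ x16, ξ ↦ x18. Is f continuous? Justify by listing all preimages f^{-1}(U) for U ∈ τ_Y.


f is NOT continuous.

Compute f^{-1}(U) for each U ∈ τ_Y:
  U = ∅: f^{-1}(U) = ∅ ∈ τ_X ✓.
  U = {x16}: f^{-1}(U) = {ν} ∈ τ_X ✓.
  U = {x17}: f^{-1}(U) = ∅ ∈ τ_X ✓.
  U = {x18}: f^{-1}(U) = {ξ} ∉ τ_X ✗.
  U = {x19}: f^{-1}(U) = ∅ ∈ τ_X ✓.
  U = {x16, x17}: f^{-1}(U) = {ν} ∈ τ_X ✓.
  U = {x16, x18}: f^{-1}(U) = {ν, ξ} ∈ τ_X ✓.
  U = {x16, x19}: f^{-1}(U) = {ν} ∈ τ_X ✓.
  U = {x17, x18}: f^{-1}(U) = {ξ} ∉ τ_X ✗.
  U = {x17, x19}: f^{-1}(U) = ∅ ∈ τ_X ✓.
  U = {x18, x19}: f^{-1}(U) = {ξ} ∉ τ_X ✗.
  U = {x16, x17, x18}: f^{-1}(U) = {ν, ξ} ∈ τ_X ✓.
  U = {x16, x17, x19}: f^{-1}(U) = {ν} ∈ τ_X ✓.
  U = {x16, x18, x19}: f^{-1}(U) = {ν, ξ} ∈ τ_X ✓.
  U = {x17, x18, x19}: f^{-1}(U) = {ξ} ∉ τ_X ✗.
  U = {x16, x17, x18, x19}: f^{-1}(U) = {ν, ξ} ∈ τ_X ✓.
Found U = {x18} with f^{-1}(U) = {ξ} not in τ_X. Therefore f is NOT continuous.


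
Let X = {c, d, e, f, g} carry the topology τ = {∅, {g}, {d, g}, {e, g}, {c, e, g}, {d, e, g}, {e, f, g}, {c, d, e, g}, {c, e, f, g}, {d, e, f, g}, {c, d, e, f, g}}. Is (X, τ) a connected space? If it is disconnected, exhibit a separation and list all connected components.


(X, τ) is connected.

Find clopen sets (U ∈ τ with X ∖ U ∈ τ):
  U = ∅, X ∖ U = {c, d, e, f, g} — both open, so U is clopen.
  U = {c, d, e, f, g}, X ∖ U = ∅ — both open, so U is clopen.
Only trivial clopens (∅ and X) exist, so (X, τ) is connected.
Compute connected components by grouping points that agree on all clopens:
  component: {c, d, e, f, g}
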